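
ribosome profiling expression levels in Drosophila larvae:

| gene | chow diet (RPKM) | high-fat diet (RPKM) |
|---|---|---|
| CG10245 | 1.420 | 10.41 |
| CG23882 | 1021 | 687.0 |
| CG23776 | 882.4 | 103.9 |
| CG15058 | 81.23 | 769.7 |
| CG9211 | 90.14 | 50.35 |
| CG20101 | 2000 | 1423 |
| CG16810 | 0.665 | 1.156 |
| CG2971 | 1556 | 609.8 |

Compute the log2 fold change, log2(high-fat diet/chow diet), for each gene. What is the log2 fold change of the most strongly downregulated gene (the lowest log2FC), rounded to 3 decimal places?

-3.086

log2(10.41/1.420) = 2.874  (CG10245)
log2(687.0/1021) = -0.572  (CG23882)
log2(103.9/882.4) = -3.086  (CG23776)
log2(769.7/81.23) = 3.244  (CG15058)
log2(50.35/90.14) = -0.840  (CG9211)
log2(1423/2000) = -0.491  (CG20101)
log2(1.156/0.665) = 0.798  (CG16810)
log2(609.8/1556) = -1.351  (CG2971)
CG23776 is most strongly downregulated.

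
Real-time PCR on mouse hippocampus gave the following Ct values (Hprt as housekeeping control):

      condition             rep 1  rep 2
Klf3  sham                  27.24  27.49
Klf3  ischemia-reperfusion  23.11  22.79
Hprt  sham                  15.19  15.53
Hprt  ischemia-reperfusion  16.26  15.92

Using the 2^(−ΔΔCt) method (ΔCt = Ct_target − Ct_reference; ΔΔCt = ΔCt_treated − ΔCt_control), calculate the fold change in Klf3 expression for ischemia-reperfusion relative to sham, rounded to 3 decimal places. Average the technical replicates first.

35.383

Mean Ct: Klf3 sham 27.365; Klf3 ischemia-reperfusion 22.950; Hprt sham 15.360; Hprt ischemia-reperfusion 16.090
ΔCt(sham) = 27.365 − 15.360 = 12.005
ΔCt(ischemia-reperfusion) = 22.950 − 16.090 = 6.860
ΔΔCt = 6.860 − 12.005 = -5.145
Fold change = 2^(−(-5.145)) = 2^5.145 = 35.3834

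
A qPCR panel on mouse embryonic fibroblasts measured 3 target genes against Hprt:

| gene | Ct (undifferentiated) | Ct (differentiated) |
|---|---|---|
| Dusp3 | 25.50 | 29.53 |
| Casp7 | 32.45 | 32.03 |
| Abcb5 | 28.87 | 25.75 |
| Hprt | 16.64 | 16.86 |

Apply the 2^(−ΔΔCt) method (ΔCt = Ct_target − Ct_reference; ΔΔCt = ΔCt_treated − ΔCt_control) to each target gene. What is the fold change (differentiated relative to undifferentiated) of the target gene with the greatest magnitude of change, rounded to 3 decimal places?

0.071

Dusp3: ΔΔCt = (29.53−16.86) − (25.50−16.64) = 12.67 − 8.86 = 3.81; fold change = 2^-3.81 = 0.071
Casp7: ΔΔCt = (32.03−16.86) − (32.45−16.64) = 15.17 − 15.81 = -0.64; fold change = 2^0.64 = 1.558
Abcb5: ΔΔCt = (25.75−16.86) − (28.87−16.64) = 8.89 − 12.23 = -3.34; fold change = 2^3.34 = 10.126
Dusp3 has the largest |ΔΔCt| = 3.81.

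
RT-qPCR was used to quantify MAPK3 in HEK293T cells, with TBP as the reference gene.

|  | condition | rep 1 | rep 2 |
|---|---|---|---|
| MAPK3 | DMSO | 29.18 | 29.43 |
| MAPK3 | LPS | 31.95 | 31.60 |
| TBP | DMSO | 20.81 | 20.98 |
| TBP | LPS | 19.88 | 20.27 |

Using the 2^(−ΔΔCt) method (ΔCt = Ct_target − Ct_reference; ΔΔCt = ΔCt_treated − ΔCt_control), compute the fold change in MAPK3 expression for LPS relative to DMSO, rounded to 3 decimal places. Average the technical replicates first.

Mean Ct: MAPK3 DMSO 29.305; MAPK3 LPS 31.775; TBP DMSO 20.895; TBP LPS 20.075
ΔCt(DMSO) = 29.305 − 20.895 = 8.410
ΔCt(LPS) = 31.775 − 20.075 = 11.700
ΔΔCt = 11.700 − 8.410 = 3.290
Fold change = 2^(−3.290) = 0.1022

0.102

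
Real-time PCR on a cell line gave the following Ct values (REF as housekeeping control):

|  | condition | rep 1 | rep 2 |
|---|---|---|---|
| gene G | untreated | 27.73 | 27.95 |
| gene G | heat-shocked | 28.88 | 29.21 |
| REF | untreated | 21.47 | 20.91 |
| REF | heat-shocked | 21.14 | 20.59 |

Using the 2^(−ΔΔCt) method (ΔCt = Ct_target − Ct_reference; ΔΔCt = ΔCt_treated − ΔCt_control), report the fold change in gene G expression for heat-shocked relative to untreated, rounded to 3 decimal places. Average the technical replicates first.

0.346

Mean Ct: gene G untreated 27.840; gene G heat-shocked 29.045; REF untreated 21.190; REF heat-shocked 20.865
ΔCt(untreated) = 27.840 − 21.190 = 6.650
ΔCt(heat-shocked) = 29.045 − 20.865 = 8.180
ΔΔCt = 8.180 − 6.650 = 1.530
Fold change = 2^(−1.530) = 0.3463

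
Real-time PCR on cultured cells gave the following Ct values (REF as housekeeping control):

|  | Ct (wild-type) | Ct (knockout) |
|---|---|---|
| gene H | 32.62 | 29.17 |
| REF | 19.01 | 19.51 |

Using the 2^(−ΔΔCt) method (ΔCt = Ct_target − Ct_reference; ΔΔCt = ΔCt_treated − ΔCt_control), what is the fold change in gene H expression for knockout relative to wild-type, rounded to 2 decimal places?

ΔCt(wild-type) = 32.620 − 19.010 = 13.610
ΔCt(knockout) = 29.170 − 19.510 = 9.660
ΔΔCt = 9.660 − 13.610 = -3.950
Fold change = 2^(−(-3.950)) = 2^3.950 = 15.455

15.45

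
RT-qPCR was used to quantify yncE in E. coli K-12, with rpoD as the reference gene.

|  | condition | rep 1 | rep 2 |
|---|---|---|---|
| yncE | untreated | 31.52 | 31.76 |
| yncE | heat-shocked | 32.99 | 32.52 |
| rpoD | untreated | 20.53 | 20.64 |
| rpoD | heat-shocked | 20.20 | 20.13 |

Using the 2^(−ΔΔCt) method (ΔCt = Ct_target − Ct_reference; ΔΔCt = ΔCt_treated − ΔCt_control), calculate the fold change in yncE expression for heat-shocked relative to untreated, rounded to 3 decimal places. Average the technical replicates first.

0.345

Mean Ct: yncE untreated 31.640; yncE heat-shocked 32.755; rpoD untreated 20.585; rpoD heat-shocked 20.165
ΔCt(untreated) = 31.640 − 20.585 = 11.055
ΔCt(heat-shocked) = 32.755 − 20.165 = 12.590
ΔΔCt = 12.590 − 11.055 = 1.535
Fold change = 2^(−1.535) = 0.3451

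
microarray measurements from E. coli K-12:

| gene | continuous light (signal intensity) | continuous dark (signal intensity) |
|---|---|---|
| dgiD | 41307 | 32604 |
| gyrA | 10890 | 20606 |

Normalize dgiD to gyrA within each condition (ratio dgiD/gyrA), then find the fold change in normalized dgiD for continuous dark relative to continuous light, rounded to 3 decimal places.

dgiD/gyrA (continuous light) = 41307 / 10890 = 3.7931
dgiD/gyrA (continuous dark) = 32604 / 20606 = 1.5823
Fold change = 1.5823 / 3.7931 = 0.4171

0.417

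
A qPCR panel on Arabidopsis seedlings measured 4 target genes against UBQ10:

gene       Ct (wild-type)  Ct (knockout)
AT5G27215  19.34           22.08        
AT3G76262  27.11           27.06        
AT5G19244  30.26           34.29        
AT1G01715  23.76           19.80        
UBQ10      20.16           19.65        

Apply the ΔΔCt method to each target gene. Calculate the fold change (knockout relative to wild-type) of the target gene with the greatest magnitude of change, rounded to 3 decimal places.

0.043

AT5G27215: ΔΔCt = (22.08−19.65) − (19.34−20.16) = 2.43 − (-0.82) = 3.25; fold change = 2^-3.25 = 0.105
AT3G76262: ΔΔCt = (27.06−19.65) − (27.11−20.16) = 7.41 − 6.95 = 0.46; fold change = 2^-0.46 = 0.727
AT5G19244: ΔΔCt = (34.29−19.65) − (30.26−20.16) = 14.64 − 10.10 = 4.54; fold change = 2^-4.54 = 0.043
AT1G01715: ΔΔCt = (19.80−19.65) − (23.76−20.16) = 0.15 − 3.60 = -3.45; fold change = 2^3.45 = 10.928
AT5G19244 has the largest |ΔΔCt| = 4.54.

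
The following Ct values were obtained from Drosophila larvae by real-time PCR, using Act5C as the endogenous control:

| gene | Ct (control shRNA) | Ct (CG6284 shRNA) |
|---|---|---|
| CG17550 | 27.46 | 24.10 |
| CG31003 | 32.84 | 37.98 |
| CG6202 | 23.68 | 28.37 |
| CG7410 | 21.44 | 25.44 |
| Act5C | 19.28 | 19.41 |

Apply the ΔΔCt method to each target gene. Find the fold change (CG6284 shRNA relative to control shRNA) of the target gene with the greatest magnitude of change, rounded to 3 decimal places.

0.031

CG17550: ΔΔCt = (24.10−19.41) − (27.46−19.28) = 4.69 − 8.18 = -3.49; fold change = 2^3.49 = 11.236
CG31003: ΔΔCt = (37.98−19.41) − (32.84−19.28) = 18.57 − 13.56 = 5.01; fold change = 2^-5.01 = 0.031
CG6202: ΔΔCt = (28.37−19.41) − (23.68−19.28) = 8.96 − 4.40 = 4.56; fold change = 2^-4.56 = 0.042
CG7410: ΔΔCt = (25.44−19.41) − (21.44−19.28) = 6.03 − 2.16 = 3.87; fold change = 2^-3.87 = 0.068
CG31003 has the largest |ΔΔCt| = 5.01.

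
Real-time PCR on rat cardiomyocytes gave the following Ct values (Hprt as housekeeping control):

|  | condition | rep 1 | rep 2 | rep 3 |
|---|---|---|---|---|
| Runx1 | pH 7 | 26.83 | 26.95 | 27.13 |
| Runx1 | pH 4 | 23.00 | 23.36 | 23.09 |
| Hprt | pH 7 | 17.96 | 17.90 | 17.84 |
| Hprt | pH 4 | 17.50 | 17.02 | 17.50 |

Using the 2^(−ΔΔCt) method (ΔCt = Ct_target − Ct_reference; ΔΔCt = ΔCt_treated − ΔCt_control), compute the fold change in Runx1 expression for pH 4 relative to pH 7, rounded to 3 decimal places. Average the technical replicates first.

Mean Ct: Runx1 pH 7 26.970; Runx1 pH 4 23.150; Hprt pH 7 17.900; Hprt pH 4 17.340
ΔCt(pH 7) = 26.970 − 17.900 = 9.070
ΔCt(pH 4) = 23.150 − 17.340 = 5.810
ΔΔCt = 5.810 − 9.070 = -3.260
Fold change = 2^(−(-3.260)) = 2^3.260 = 9.5798

9.580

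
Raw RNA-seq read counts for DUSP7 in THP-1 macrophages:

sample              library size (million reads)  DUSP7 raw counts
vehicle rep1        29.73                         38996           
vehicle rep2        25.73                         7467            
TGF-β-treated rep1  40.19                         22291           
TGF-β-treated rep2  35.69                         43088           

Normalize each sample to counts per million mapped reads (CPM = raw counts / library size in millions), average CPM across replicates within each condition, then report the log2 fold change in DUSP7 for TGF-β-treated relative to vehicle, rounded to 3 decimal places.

0.137

CPM(vehicle rep1) = 38996 / 29.73 = 1311.6717
CPM(vehicle rep2) = 7467 / 25.73 = 290.2060
CPM(TGF-β-treated rep1) = 22291 / 40.19 = 554.6405
CPM(TGF-β-treated rep2) = 43088 / 35.69 = 1207.2850
mean CPM(vehicle) = 800.9388; mean CPM(TGF-β-treated) = 880.9627
Fold change = 880.9627 / 800.9388 = 1.09991
log2(1.09991) = 0.1374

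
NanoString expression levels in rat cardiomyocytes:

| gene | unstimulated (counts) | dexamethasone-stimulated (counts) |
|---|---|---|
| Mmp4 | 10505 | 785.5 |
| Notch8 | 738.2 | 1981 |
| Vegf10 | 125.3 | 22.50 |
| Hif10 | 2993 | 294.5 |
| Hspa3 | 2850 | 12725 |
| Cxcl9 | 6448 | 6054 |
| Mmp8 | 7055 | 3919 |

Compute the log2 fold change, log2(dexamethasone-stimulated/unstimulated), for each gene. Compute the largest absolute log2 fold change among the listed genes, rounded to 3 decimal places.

log2(785.5/10505) = -3.741  (Mmp4)
log2(1981/738.2) = 1.424  (Notch8)
log2(22.50/125.3) = -2.477  (Vegf10)
log2(294.5/2993) = -3.345  (Hif10)
log2(12725/2850) = 2.159  (Hspa3)
log2(6054/6448) = -0.091  (Cxcl9)
log2(3919/7055) = -0.848  (Mmp8)
The largest magnitude belongs to Mmp4.

3.741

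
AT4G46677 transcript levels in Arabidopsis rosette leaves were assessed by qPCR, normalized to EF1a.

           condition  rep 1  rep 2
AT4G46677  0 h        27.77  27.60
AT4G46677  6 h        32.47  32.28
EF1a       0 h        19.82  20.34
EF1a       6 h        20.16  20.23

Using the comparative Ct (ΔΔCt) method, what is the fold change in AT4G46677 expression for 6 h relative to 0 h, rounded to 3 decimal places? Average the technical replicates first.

0.042

Mean Ct: AT4G46677 0 h 27.685; AT4G46677 6 h 32.375; EF1a 0 h 20.080; EF1a 6 h 20.195
ΔCt(0 h) = 27.685 − 20.080 = 7.605
ΔCt(6 h) = 32.375 − 20.195 = 12.180
ΔΔCt = 12.180 − 7.605 = 4.575
Fold change = 2^(−4.575) = 0.0420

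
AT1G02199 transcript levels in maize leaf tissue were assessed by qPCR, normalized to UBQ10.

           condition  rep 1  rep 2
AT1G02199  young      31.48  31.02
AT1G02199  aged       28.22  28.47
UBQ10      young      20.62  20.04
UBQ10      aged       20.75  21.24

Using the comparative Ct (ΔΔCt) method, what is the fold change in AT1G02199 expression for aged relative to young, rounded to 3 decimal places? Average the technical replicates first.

Mean Ct: AT1G02199 young 31.250; AT1G02199 aged 28.345; UBQ10 young 20.330; UBQ10 aged 20.995
ΔCt(young) = 31.250 − 20.330 = 10.920
ΔCt(aged) = 28.345 − 20.995 = 7.350
ΔΔCt = 7.350 − 10.920 = -3.570
Fold change = 2^(−(-3.570)) = 2^3.570 = 11.8762

11.876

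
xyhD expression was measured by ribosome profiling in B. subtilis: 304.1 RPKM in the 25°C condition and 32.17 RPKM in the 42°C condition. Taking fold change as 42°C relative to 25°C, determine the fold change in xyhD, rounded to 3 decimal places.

Fold change = 32.17 / 304.1 = 0.1058
xyhD is downregulated.

0.106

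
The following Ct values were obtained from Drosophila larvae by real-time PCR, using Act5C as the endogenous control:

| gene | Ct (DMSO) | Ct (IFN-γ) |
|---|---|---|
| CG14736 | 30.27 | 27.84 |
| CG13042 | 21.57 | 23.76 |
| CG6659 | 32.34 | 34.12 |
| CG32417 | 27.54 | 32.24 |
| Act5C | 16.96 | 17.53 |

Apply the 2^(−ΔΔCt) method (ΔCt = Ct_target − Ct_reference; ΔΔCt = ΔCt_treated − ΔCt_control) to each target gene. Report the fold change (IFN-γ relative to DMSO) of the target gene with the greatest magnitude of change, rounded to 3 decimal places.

CG14736: ΔΔCt = (27.84−17.53) − (30.27−16.96) = 10.31 − 13.31 = -3.00; fold change = 2^3.00 = 8.000
CG13042: ΔΔCt = (23.76−17.53) − (21.57−16.96) = 6.23 − 4.61 = 1.62; fold change = 2^-1.62 = 0.325
CG6659: ΔΔCt = (34.12−17.53) − (32.34−16.96) = 16.59 − 15.38 = 1.21; fold change = 2^-1.21 = 0.432
CG32417: ΔΔCt = (32.24−17.53) − (27.54−16.96) = 14.71 − 10.58 = 4.13; fold change = 2^-4.13 = 0.057
CG32417 has the largest |ΔΔCt| = 4.13.

0.057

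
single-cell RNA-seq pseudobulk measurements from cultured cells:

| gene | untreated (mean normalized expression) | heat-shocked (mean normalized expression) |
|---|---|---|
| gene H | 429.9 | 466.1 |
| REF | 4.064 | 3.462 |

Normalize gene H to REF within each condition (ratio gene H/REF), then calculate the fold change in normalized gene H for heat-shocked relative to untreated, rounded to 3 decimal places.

gene H/REF (untreated) = 429.9 / 4.064 = 105.78
gene H/REF (heat-shocked) = 466.1 / 3.462 = 134.63
Fold change = 134.63 / 105.78 = 1.2727

1.273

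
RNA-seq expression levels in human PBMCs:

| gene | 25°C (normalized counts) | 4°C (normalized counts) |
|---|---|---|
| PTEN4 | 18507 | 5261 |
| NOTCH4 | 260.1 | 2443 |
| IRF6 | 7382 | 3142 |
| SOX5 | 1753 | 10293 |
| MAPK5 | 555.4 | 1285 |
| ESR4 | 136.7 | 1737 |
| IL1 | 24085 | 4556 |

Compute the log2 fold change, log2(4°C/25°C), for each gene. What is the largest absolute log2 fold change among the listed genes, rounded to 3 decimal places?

log2(5261/18507) = -1.815  (PTEN4)
log2(2443/260.1) = 3.232  (NOTCH4)
log2(3142/7382) = -1.232  (IRF6)
log2(10293/1753) = 2.554  (SOX5)
log2(1285/555.4) = 1.210  (MAPK5)
log2(1737/136.7) = 3.668  (ESR4)
log2(4556/24085) = -2.402  (IL1)
The largest magnitude belongs to ESR4.

3.668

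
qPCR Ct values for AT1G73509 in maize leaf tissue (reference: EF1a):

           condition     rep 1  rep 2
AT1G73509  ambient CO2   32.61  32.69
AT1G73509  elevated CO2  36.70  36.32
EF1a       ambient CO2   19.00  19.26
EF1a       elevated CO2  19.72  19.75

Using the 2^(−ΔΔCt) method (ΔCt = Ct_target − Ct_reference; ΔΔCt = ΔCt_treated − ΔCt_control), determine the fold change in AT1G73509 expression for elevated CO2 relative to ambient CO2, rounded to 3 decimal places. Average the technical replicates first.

Mean Ct: AT1G73509 ambient CO2 32.650; AT1G73509 elevated CO2 36.510; EF1a ambient CO2 19.130; EF1a elevated CO2 19.735
ΔCt(ambient CO2) = 32.650 − 19.130 = 13.520
ΔCt(elevated CO2) = 36.510 − 19.735 = 16.775
ΔΔCt = 16.775 − 13.520 = 3.255
Fold change = 2^(−3.255) = 0.1047

0.105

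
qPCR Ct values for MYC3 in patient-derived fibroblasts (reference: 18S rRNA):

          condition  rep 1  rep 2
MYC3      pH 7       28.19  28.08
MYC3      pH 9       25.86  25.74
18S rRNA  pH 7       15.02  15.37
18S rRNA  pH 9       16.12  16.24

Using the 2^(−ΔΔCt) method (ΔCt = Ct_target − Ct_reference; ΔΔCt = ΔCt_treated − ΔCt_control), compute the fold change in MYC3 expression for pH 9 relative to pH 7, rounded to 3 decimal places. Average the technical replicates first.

Mean Ct: MYC3 pH 7 28.135; MYC3 pH 9 25.800; 18S rRNA pH 7 15.195; 18S rRNA pH 9 16.180
ΔCt(pH 7) = 28.135 − 15.195 = 12.940
ΔCt(pH 9) = 25.800 − 16.180 = 9.620
ΔΔCt = 9.620 − 12.940 = -3.320
Fold change = 2^(−(-3.320)) = 2^3.320 = 9.9866

9.987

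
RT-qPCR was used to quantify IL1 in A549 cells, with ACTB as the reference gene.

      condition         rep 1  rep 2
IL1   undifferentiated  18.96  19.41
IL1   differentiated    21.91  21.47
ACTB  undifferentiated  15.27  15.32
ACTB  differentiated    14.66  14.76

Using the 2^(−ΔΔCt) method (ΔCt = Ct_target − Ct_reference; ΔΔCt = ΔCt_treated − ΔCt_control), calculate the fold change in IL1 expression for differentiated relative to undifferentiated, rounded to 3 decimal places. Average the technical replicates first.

0.117

Mean Ct: IL1 undifferentiated 19.185; IL1 differentiated 21.690; ACTB undifferentiated 15.295; ACTB differentiated 14.710
ΔCt(undifferentiated) = 19.185 − 15.295 = 3.890
ΔCt(differentiated) = 21.690 − 14.710 = 6.980
ΔΔCt = 6.980 − 3.890 = 3.090
Fold change = 2^(−3.090) = 0.1174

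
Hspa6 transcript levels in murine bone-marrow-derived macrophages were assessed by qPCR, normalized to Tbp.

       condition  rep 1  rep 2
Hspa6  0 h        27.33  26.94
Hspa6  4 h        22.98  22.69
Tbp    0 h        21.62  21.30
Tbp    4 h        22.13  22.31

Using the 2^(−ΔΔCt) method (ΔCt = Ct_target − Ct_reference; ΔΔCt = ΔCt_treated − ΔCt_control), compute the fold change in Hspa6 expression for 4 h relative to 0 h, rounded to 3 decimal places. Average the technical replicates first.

33.359

Mean Ct: Hspa6 0 h 27.135; Hspa6 4 h 22.835; Tbp 0 h 21.460; Tbp 4 h 22.220
ΔCt(0 h) = 27.135 − 21.460 = 5.675
ΔCt(4 h) = 22.835 − 22.220 = 0.615
ΔΔCt = 0.615 − 5.675 = -5.060
Fold change = 2^(−(-5.060)) = 2^5.060 = 33.3589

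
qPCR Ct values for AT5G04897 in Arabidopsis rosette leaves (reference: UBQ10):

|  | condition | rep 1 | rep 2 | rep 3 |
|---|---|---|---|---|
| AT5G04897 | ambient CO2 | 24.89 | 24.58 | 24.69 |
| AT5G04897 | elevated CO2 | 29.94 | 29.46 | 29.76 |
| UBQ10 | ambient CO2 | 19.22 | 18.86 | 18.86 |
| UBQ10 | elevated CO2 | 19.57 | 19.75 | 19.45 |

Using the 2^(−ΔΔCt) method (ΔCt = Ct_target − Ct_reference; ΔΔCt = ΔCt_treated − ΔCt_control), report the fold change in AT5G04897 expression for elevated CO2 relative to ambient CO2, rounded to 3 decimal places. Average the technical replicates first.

Mean Ct: AT5G04897 ambient CO2 24.720; AT5G04897 elevated CO2 29.720; UBQ10 ambient CO2 18.980; UBQ10 elevated CO2 19.590
ΔCt(ambient CO2) = 24.720 − 18.980 = 5.740
ΔCt(elevated CO2) = 29.720 − 19.590 = 10.130
ΔΔCt = 10.130 − 5.740 = 4.390
Fold change = 2^(−4.390) = 0.0477

0.048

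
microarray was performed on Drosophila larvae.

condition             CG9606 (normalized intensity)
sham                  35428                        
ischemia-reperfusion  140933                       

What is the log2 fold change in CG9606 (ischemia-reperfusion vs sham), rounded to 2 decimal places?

1.99

Fold change = 140933 / 35428 = 3.9780
log2(3.9780) = 1.992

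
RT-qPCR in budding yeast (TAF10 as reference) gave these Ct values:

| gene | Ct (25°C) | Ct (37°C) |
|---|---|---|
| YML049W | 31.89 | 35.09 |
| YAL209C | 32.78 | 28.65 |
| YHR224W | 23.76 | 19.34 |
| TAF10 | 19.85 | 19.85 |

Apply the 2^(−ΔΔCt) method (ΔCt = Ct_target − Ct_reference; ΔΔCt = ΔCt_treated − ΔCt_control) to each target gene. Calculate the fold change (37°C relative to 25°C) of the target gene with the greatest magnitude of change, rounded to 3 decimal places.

21.407

YML049W: ΔΔCt = (35.09−19.85) − (31.89−19.85) = 15.24 − 12.04 = 3.20; fold change = 2^-3.20 = 0.109
YAL209C: ΔΔCt = (28.65−19.85) − (32.78−19.85) = 8.80 − 12.93 = -4.13; fold change = 2^4.13 = 17.509
YHR224W: ΔΔCt = (19.34−19.85) − (23.76−19.85) = -0.51 − 3.91 = -4.42; fold change = 2^4.42 = 21.407
YHR224W has the largest |ΔΔCt| = 4.42.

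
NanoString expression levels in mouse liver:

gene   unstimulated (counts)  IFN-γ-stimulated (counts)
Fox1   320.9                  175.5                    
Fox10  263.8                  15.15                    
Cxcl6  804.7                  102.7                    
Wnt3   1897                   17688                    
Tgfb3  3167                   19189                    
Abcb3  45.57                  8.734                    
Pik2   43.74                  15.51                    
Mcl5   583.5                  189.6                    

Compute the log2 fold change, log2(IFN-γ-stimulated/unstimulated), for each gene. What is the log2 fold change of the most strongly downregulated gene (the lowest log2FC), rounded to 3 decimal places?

-4.122

log2(175.5/320.9) = -0.871  (Fox1)
log2(15.15/263.8) = -4.122  (Fox10)
log2(102.7/804.7) = -2.970  (Cxcl6)
log2(17688/1897) = 3.221  (Wnt3)
log2(19189/3167) = 2.599  (Tgfb3)
log2(8.734/45.57) = -2.383  (Abcb3)
log2(15.51/43.74) = -1.496  (Pik2)
log2(189.6/583.5) = -1.622  (Mcl5)
Fox10 is most strongly downregulated.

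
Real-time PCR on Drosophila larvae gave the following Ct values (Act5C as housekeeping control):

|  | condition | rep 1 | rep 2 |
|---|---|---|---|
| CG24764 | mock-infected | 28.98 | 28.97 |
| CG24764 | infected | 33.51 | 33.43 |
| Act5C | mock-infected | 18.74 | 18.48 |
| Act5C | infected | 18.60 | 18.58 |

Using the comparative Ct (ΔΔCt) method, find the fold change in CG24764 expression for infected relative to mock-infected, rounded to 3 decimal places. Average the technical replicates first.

0.044

Mean Ct: CG24764 mock-infected 28.975; CG24764 infected 33.470; Act5C mock-infected 18.610; Act5C infected 18.590
ΔCt(mock-infected) = 28.975 − 18.610 = 10.365
ΔCt(infected) = 33.470 − 18.590 = 14.880
ΔΔCt = 14.880 − 10.365 = 4.515
Fold change = 2^(−4.515) = 0.0437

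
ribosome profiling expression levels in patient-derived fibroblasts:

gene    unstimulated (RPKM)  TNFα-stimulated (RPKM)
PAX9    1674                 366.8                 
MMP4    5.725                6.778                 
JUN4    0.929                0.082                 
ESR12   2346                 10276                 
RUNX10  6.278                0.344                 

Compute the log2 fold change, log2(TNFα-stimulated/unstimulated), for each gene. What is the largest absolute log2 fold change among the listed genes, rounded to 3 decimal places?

log2(366.8/1674) = -2.190  (PAX9)
log2(6.778/5.725) = 0.244  (MMP4)
log2(0.082/0.929) = -3.502  (JUN4)
log2(10276/2346) = 2.131  (ESR12)
log2(0.344/6.278) = -4.190  (RUNX10)
The largest magnitude belongs to RUNX10.

4.190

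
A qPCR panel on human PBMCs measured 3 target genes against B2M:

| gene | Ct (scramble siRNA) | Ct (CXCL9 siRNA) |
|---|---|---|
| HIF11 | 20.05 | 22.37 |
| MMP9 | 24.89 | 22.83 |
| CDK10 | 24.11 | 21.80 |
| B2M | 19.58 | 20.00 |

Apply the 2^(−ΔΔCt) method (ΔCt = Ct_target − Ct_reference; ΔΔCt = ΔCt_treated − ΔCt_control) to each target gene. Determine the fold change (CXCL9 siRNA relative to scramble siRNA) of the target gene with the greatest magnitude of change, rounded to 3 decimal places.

HIF11: ΔΔCt = (22.37−20.00) − (20.05−19.58) = 2.37 − 0.47 = 1.90; fold change = 2^-1.90 = 0.268
MMP9: ΔΔCt = (22.83−20.00) − (24.89−19.58) = 2.83 − 5.31 = -2.48; fold change = 2^2.48 = 5.579
CDK10: ΔΔCt = (21.80−20.00) − (24.11−19.58) = 1.80 − 4.53 = -2.73; fold change = 2^2.73 = 6.635
CDK10 has the largest |ΔΔCt| = 2.73.

6.635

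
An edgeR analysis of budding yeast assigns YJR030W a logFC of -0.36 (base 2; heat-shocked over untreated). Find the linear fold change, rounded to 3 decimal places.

Fold change = 2^(-0.36) = 0.7792
That is, YJR030W drops to 77.9% of the untreated level.

0.779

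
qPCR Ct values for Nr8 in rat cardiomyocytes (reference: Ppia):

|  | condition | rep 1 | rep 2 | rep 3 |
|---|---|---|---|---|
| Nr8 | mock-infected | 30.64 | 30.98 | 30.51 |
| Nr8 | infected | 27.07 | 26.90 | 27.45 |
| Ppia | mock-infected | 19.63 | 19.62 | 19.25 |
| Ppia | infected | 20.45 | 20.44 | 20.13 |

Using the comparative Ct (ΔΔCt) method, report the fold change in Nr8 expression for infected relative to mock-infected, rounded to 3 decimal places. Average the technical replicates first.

Mean Ct: Nr8 mock-infected 30.710; Nr8 infected 27.140; Ppia mock-infected 19.500; Ppia infected 20.340
ΔCt(mock-infected) = 30.710 − 19.500 = 11.210
ΔCt(infected) = 27.140 − 20.340 = 6.800
ΔΔCt = 6.800 − 11.210 = -4.410
Fold change = 2^(−(-4.410)) = 2^4.410 = 21.2590

21.259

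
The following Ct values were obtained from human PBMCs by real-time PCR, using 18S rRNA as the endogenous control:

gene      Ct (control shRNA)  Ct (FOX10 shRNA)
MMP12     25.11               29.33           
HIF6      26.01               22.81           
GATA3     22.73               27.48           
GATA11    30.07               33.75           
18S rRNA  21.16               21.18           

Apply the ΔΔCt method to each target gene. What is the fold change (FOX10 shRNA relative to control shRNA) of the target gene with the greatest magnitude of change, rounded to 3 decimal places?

MMP12: ΔΔCt = (29.33−21.18) − (25.11−21.16) = 8.15 − 3.95 = 4.20; fold change = 2^-4.20 = 0.054
HIF6: ΔΔCt = (22.81−21.18) − (26.01−21.16) = 1.63 − 4.85 = -3.22; fold change = 2^3.22 = 9.318
GATA3: ΔΔCt = (27.48−21.18) − (22.73−21.16) = 6.30 − 1.57 = 4.73; fold change = 2^-4.73 = 0.038
GATA11: ΔΔCt = (33.75−21.18) − (30.07−21.16) = 12.57 − 8.91 = 3.66; fold change = 2^-3.66 = 0.079
GATA3 has the largest |ΔΔCt| = 4.73.

0.038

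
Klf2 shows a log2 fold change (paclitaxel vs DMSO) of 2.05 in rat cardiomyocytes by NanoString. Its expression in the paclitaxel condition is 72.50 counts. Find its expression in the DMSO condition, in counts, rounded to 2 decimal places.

Fold change = 2^(2.05) = 4.1411
DMSO expression = 72.50 / 4.1411 = 17.51

17.51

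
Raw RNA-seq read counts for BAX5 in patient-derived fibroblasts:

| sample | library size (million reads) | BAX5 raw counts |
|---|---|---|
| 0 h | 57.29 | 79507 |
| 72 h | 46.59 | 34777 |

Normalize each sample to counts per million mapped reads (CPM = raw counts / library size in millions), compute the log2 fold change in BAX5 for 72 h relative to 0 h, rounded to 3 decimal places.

-0.895

CPM(0 h) = 79507 / 57.29 = 1387.7989
CPM(72 h) = 34777 / 46.59 = 746.4477
Fold change = 746.4477 / 1387.7989 = 0.53786
log2(0.53786) = -0.8947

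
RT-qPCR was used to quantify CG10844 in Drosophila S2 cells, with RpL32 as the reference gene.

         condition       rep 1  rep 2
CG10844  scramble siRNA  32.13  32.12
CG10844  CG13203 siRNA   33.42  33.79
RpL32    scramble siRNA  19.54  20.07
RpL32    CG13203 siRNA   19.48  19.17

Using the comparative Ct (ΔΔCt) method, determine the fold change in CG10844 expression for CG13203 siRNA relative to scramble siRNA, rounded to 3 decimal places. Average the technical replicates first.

Mean Ct: CG10844 scramble siRNA 32.125; CG10844 CG13203 siRNA 33.605; RpL32 scramble siRNA 19.805; RpL32 CG13203 siRNA 19.325
ΔCt(scramble siRNA) = 32.125 − 19.805 = 12.320
ΔCt(CG13203 siRNA) = 33.605 − 19.325 = 14.280
ΔΔCt = 14.280 − 12.320 = 1.960
Fold change = 2^(−1.960) = 0.2570

0.257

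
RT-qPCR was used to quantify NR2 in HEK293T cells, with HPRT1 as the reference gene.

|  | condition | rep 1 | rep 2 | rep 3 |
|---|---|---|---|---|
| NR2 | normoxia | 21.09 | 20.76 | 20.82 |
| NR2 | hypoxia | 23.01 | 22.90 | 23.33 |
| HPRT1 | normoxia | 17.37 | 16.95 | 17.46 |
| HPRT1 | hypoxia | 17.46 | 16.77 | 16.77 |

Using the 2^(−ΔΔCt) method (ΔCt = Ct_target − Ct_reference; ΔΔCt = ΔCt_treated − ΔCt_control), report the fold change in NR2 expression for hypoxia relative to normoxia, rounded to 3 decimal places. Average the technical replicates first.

0.183

Mean Ct: NR2 normoxia 20.890; NR2 hypoxia 23.080; HPRT1 normoxia 17.260; HPRT1 hypoxia 17.000
ΔCt(normoxia) = 20.890 − 17.260 = 3.630
ΔCt(hypoxia) = 23.080 − 17.000 = 6.080
ΔΔCt = 6.080 − 3.630 = 2.450
Fold change = 2^(−2.450) = 0.1830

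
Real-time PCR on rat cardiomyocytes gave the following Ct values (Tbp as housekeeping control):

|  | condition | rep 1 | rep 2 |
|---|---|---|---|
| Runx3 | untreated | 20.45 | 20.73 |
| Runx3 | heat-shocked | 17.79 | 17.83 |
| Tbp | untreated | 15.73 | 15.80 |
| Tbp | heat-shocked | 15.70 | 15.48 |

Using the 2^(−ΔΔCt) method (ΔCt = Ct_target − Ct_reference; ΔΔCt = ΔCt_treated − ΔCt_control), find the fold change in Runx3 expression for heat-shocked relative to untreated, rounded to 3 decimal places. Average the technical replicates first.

Mean Ct: Runx3 untreated 20.590; Runx3 heat-shocked 17.810; Tbp untreated 15.765; Tbp heat-shocked 15.590
ΔCt(untreated) = 20.590 − 15.765 = 4.825
ΔCt(heat-shocked) = 17.810 − 15.590 = 2.220
ΔΔCt = 2.220 − 4.825 = -2.605
Fold change = 2^(−(-2.605)) = 2^2.605 = 6.0839

6.084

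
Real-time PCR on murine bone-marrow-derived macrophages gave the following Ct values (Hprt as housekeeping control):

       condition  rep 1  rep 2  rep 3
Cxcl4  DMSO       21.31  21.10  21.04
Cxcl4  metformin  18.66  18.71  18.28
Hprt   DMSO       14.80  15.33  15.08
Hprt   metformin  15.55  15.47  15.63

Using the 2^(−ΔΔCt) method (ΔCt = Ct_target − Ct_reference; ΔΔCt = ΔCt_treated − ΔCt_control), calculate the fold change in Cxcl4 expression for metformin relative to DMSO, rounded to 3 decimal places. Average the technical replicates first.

Mean Ct: Cxcl4 DMSO 21.150; Cxcl4 metformin 18.550; Hprt DMSO 15.070; Hprt metformin 15.550
ΔCt(DMSO) = 21.150 − 15.070 = 6.080
ΔCt(metformin) = 18.550 − 15.550 = 3.000
ΔΔCt = 3.000 − 6.080 = -3.080
Fold change = 2^(−(-3.080)) = 2^3.080 = 8.4561

8.456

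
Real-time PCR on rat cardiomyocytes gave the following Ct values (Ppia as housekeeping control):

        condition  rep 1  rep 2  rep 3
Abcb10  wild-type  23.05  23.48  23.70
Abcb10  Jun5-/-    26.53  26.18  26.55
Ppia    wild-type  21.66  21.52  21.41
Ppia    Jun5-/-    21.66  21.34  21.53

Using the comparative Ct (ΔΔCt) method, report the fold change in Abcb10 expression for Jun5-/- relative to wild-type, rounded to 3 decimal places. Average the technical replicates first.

Mean Ct: Abcb10 wild-type 23.410; Abcb10 Jun5-/- 26.420; Ppia wild-type 21.530; Ppia Jun5-/- 21.510
ΔCt(wild-type) = 23.410 − 21.530 = 1.880
ΔCt(Jun5-/-) = 26.420 − 21.510 = 4.910
ΔΔCt = 4.910 − 1.880 = 3.030
Fold change = 2^(−3.030) = 0.1224

0.122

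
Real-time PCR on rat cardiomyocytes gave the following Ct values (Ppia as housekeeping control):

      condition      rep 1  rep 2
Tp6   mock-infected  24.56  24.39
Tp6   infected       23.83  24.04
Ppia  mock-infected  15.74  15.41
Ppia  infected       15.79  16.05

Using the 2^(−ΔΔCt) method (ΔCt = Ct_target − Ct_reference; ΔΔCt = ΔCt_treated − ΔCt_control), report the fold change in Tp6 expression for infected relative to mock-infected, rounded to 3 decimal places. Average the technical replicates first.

1.847

Mean Ct: Tp6 mock-infected 24.475; Tp6 infected 23.935; Ppia mock-infected 15.575; Ppia infected 15.920
ΔCt(mock-infected) = 24.475 − 15.575 = 8.900
ΔCt(infected) = 23.935 − 15.920 = 8.015
ΔΔCt = 8.015 − 8.900 = -0.885
Fold change = 2^(−(-0.885)) = 2^0.885 = 1.8468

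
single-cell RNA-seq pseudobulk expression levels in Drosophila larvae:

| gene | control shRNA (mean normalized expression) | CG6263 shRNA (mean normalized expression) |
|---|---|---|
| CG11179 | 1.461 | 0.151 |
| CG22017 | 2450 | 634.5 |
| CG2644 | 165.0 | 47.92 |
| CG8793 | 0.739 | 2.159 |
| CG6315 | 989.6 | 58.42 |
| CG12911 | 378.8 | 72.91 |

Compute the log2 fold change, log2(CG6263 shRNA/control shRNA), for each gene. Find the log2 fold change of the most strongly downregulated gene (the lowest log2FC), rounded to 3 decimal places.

log2(0.151/1.461) = -3.274  (CG11179)
log2(634.5/2450) = -1.949  (CG22017)
log2(47.92/165.0) = -1.784  (CG2644)
log2(2.159/0.739) = 1.547  (CG8793)
log2(58.42/989.6) = -4.082  (CG6315)
log2(72.91/378.8) = -2.377  (CG12911)
CG6315 is most strongly downregulated.

-4.082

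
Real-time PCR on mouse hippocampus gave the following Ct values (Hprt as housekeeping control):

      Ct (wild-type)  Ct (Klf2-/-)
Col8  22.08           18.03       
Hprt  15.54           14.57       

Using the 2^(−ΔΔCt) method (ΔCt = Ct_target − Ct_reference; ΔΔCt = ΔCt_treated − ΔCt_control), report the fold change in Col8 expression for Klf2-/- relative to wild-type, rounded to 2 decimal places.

8.46

ΔCt(wild-type) = 22.080 − 15.540 = 6.540
ΔCt(Klf2-/-) = 18.030 − 14.570 = 3.460
ΔΔCt = 3.460 − 6.540 = -3.080
Fold change = 2^(−(-3.080)) = 2^3.080 = 8.456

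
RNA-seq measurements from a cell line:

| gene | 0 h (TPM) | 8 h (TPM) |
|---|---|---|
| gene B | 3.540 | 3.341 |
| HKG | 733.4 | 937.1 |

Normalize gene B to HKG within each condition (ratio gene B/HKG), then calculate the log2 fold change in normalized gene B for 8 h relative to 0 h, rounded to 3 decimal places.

-0.437

gene B/HKG (0 h) = 3.540 / 733.4 = 0.0048268
gene B/HKG (8 h) = 3.341 / 937.1 = 0.0035653
Fold change = 0.0035653 / 0.0048268 = 0.7386
log2(0.7386) = -0.4371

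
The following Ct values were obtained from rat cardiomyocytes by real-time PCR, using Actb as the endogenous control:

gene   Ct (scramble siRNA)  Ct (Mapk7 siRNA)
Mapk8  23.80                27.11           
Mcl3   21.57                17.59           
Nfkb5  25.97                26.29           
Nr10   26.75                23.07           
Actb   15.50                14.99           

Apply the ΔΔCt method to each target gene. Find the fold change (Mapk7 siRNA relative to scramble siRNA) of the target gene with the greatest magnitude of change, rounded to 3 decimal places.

0.071

Mapk8: ΔΔCt = (27.11−14.99) − (23.80−15.50) = 12.12 − 8.30 = 3.82; fold change = 2^-3.82 = 0.071
Mcl3: ΔΔCt = (17.59−14.99) − (21.57−15.50) = 2.60 − 6.07 = -3.47; fold change = 2^3.47 = 11.081
Nfkb5: ΔΔCt = (26.29−14.99) − (25.97−15.50) = 11.30 − 10.47 = 0.83; fold change = 2^-0.83 = 0.563
Nr10: ΔΔCt = (23.07−14.99) − (26.75−15.50) = 8.08 − 11.25 = -3.17; fold change = 2^3.17 = 9.000
Mapk8 has the largest |ΔΔCt| = 3.82.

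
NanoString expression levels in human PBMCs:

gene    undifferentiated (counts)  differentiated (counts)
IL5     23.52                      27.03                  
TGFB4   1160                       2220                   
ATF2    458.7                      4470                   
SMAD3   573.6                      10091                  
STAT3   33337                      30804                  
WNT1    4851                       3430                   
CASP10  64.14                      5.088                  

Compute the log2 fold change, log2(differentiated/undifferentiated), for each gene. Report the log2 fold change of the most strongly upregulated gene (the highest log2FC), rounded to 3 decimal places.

log2(27.03/23.52) = 0.201  (IL5)
log2(2220/1160) = 0.936  (TGFB4)
log2(4470/458.7) = 3.285  (ATF2)
log2(10091/573.6) = 4.137  (SMAD3)
log2(30804/33337) = -0.114  (STAT3)
log2(3430/4851) = -0.500  (WNT1)
log2(5.088/64.14) = -3.656  (CASP10)
SMAD3 is most strongly upregulated.

4.137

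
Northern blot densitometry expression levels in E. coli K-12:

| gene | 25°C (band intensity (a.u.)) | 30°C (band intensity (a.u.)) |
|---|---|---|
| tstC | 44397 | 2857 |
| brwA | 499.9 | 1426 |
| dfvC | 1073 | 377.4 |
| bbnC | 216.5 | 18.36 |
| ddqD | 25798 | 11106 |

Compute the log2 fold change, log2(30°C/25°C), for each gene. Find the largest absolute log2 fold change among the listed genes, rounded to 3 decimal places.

log2(2857/44397) = -3.958  (tstC)
log2(1426/499.9) = 1.512  (brwA)
log2(377.4/1073) = -1.507  (dfvC)
log2(18.36/216.5) = -3.560  (bbnC)
log2(11106/25798) = -1.216  (ddqD)
The largest magnitude belongs to tstC.

3.958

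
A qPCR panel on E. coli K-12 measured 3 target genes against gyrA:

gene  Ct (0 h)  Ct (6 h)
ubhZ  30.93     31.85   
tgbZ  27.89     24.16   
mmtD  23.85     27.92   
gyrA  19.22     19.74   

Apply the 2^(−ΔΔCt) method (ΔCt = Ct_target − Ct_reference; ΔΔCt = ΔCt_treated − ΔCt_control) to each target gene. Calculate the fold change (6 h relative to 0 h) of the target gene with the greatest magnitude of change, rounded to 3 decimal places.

19.027

ubhZ: ΔΔCt = (31.85−19.74) − (30.93−19.22) = 12.11 − 11.71 = 0.40; fold change = 2^-0.40 = 0.758
tgbZ: ΔΔCt = (24.16−19.74) − (27.89−19.22) = 4.42 − 8.67 = -4.25; fold change = 2^4.25 = 19.027
mmtD: ΔΔCt = (27.92−19.74) − (23.85−19.22) = 8.18 − 4.63 = 3.55; fold change = 2^-3.55 = 0.085
tgbZ has the largest |ΔΔCt| = 4.25.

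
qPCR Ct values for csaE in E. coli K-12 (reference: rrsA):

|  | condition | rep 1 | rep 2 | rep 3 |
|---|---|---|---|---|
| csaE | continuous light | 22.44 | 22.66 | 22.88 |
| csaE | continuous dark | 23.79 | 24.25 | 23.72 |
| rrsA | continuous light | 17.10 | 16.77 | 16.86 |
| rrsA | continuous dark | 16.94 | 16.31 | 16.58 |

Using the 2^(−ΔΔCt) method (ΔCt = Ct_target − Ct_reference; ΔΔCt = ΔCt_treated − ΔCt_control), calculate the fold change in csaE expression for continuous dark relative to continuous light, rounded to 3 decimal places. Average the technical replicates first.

Mean Ct: csaE continuous light 22.660; csaE continuous dark 23.920; rrsA continuous light 16.910; rrsA continuous dark 16.610
ΔCt(continuous light) = 22.660 − 16.910 = 5.750
ΔCt(continuous dark) = 23.920 − 16.610 = 7.310
ΔΔCt = 7.310 − 5.750 = 1.560
Fold change = 2^(−1.560) = 0.3392

0.339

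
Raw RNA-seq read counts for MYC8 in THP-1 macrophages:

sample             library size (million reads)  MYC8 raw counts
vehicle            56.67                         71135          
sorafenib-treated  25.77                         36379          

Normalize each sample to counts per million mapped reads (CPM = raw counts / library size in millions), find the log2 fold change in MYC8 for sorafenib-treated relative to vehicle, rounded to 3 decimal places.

0.169

CPM(vehicle) = 71135 / 56.67 = 1255.2497
CPM(sorafenib-treated) = 36379 / 25.77 = 1411.6802
Fold change = 1411.6802 / 1255.2497 = 1.12462
log2(1.12462) = 0.1694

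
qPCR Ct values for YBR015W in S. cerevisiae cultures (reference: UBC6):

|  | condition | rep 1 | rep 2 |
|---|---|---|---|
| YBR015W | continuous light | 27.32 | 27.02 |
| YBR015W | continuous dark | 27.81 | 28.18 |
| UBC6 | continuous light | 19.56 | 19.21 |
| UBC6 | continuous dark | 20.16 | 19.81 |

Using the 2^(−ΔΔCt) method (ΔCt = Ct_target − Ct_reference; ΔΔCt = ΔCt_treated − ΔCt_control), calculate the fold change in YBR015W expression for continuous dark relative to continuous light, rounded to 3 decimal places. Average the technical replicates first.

Mean Ct: YBR015W continuous light 27.170; YBR015W continuous dark 27.995; UBC6 continuous light 19.385; UBC6 continuous dark 19.985
ΔCt(continuous light) = 27.170 − 19.385 = 7.785
ΔCt(continuous dark) = 27.995 − 19.985 = 8.010
ΔΔCt = 8.010 − 7.785 = 0.225
Fold change = 2^(−0.225) = 0.8556

0.856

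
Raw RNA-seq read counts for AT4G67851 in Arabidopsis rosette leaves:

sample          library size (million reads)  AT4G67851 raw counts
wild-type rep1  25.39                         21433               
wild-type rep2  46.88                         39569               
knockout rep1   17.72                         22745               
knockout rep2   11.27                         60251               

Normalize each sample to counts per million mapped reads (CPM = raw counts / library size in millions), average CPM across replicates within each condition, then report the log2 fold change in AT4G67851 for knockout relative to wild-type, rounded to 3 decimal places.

1.973

CPM(wild-type rep1) = 21433 / 25.39 = 844.1512
CPM(wild-type rep2) = 39569 / 46.88 = 844.0486
CPM(knockout rep1) = 22745 / 17.72 = 1283.5779
CPM(knockout rep2) = 60251 / 11.27 = 5346.1402
mean CPM(wild-type) = 844.0999; mean CPM(knockout) = 3314.8590
Fold change = 3314.8590 / 844.0999 = 3.92709
log2(3.92709) = 1.9735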